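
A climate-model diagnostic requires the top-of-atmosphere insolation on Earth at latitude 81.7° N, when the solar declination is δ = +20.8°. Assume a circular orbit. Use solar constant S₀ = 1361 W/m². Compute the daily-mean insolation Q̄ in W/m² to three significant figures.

cos H₀ = −tan(+81.7°) tan(+20.800°) = -2.6039 ≤ −1 ⇒ polar day, H₀ = π.
Bracket: H₀ sin φ sin δ + cos φ cos δ sin H₀ = 3.1416×0.98953×0.35511 + 0.14436×0.93483×0.00000 = 1.103933 + 0.000000 = 1.103933.
Q̄ = (S₀/π) × [bracket] = (1361/π) × 1.103933 = 478.2 W/m².

Q̄ ≈ 478 W/m²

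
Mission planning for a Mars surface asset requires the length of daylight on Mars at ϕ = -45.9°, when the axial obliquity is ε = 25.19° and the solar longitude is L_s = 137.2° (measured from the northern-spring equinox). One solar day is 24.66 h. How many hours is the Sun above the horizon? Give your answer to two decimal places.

9.84 h

Solar declination: sin δ = sin ε · sin L_s = sin 25.19° × sin 137.2° = 0.28918, so δ = +16.809°.
cos h₀ = −tan ϕ · tan δ = −tan(-45.9°) × tan(+16.809°) = 0.3117, so h₀ = 1.2538 rad = 71.84°.
Daylight = 2h₀/(2π) × 24.66 h = (1.2538/π) × 24.66 = 9.84 h.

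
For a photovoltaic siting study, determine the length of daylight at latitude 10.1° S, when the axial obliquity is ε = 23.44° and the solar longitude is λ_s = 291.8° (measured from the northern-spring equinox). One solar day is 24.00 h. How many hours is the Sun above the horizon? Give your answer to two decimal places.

12.54 h

Solar declination: sin δ = sin ε · sin λ_s = sin 23.44° × sin 291.8° = -0.36934, so δ = -21.675°.
cos H₀ = −tan φ · tan δ = −tan(-10.1°) × tan(-21.675°) = -0.0708, so H₀ = 1.6417 rad = 94.06°.
Daylight = 2H₀/(2π) × 24.00 h = (1.6417/π) × 24.00 = 12.54 h.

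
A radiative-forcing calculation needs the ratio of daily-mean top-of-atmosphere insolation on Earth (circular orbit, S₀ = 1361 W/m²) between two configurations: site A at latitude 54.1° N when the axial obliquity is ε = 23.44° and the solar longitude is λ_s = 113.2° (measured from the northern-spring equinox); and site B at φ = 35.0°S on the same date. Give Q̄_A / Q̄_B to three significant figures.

— Configuration A (φ=+54.1°):
Solar declination: sin δ = sin ε · sin λ_s = sin 23.44° × sin 113.2° = 0.36562, so δ = +21.446°.
cos H₀ = −tan(+54.1°) tan(+21.446°) = -0.5427, H₀ = 2.1444 rad.
Bracket: H₀ sin φ sin δ + cos φ cos δ sin H₀ = 2.1444×0.81004×0.36562 + 0.58637×0.93076×0.83995 = 0.635100 + 0.458419 = 1.093519.
Q̄ = (S₀/π) × [bracket] = (1361/π) × 1.093519 = 473.73 W/m².
— Configuration B (φ=-35.0°):
cos H₀ = −tan(-35.0°) tan(+21.446°) = 0.2751, H₀ = 1.2921 rad.
Bracket: H₀ sin φ sin δ + cos φ cos δ sin H₀ = 1.2921×-0.57358×0.36562 + 0.81915×0.93076×0.96143 = -0.270969 + 0.733025 = 0.462056.
Q̄ = (S₀/π) × [bracket] = (1361/π) × 0.462056 = 200.17 W/m².
Ratio Q̄_A / Q̄_B = 473.73 / 200.17 = 2.367.

Q̄_A / Q̄_B ≈ 2.37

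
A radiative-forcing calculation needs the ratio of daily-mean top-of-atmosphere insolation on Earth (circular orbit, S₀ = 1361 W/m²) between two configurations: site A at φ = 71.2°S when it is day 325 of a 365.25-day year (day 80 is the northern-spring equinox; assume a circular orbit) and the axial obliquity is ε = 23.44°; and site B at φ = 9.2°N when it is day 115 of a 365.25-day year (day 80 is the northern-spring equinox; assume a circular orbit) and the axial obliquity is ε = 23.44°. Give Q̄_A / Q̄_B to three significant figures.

— Configuration A (φ=-71.2°):
Solar longitude: λ_s = 360° × (325 − 80)/365.25 = 241.478°.
sin δ = sin 23.44° × sin 241.478° = -0.34951, so δ = -20.457°.
cos H₀ = −tan(-71.2°) tan(-20.457°) = -1.0958 ≤ −1 ⇒ polar day, H₀ = π.
Bracket: H₀ sin φ sin δ + cos φ cos δ sin H₀ = 3.1416×-0.94665×-0.34951 + 0.32227×0.93693×0.00000 = 1.039441 + 0.000000 = 1.039441.
Q̄ = (S₀/π) × [bracket] = (1361/π) × 1.039441 = 450.31 W/m².
— Configuration B (φ=+9.2°):
Solar longitude: λ_s = 360° × (115 − 80)/365.25 = 34.497°.
sin δ = sin 23.44° × sin 34.497° = 0.22529, so δ = +13.020°.
cos H₀ = −tan(+9.2°) tan(+13.020°) = -0.0375, H₀ = 1.6083 rad.
Bracket: H₀ sin φ sin δ + cos φ cos δ sin H₀ = 1.6083×0.15988×0.22529 + 0.98714×0.97429×0.99930 = 0.057930 + 0.961087 = 1.019017.
Q̄ = (S₀/π) × [bracket] = (1361/π) × 1.019017 = 441.46 W/m².
Ratio Q̄_A / Q̄_B = 450.31 / 441.46 = 1.020.

Q̄_A / Q̄_B ≈ 1.02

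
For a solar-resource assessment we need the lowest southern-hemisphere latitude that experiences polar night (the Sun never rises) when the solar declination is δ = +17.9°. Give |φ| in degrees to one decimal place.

|φ| = 72.1°

Polar night requires cos H₀ = −tan φ tan δ ≥ 1, i.e. tan φ tan δ ≤ −1.
The boundary is |tan φ| · |tan δ| = 1, so |φ| = 90° − |δ| = 90° − 17.9° = 72.1° in the southern hemisphere.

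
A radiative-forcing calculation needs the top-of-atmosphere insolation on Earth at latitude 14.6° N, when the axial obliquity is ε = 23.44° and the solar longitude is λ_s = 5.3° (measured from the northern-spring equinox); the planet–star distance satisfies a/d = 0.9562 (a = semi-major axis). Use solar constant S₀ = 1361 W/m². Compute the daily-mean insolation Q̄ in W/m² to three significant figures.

Solar declination: sin δ = sin ε · sin λ_s = sin 23.44° × sin 5.3° = 0.03674, so δ = +2.106°.
cos H₀ = −tan(+14.6°) tan(+2.106°) = -0.0096, H₀ = 1.5804 rad.
Bracket: H₀ sin φ sin δ + cos φ cos δ sin H₀ = 1.5804×0.25207×0.03674 + 0.96771×0.99932×0.99995 = 0.014636 + 0.967004 = 0.981640.
Inverse-square distance factor (a/d)² = 0.9562² = 0.914318.
Q̄ = (S₀/π) × 0.914318 × [bracket] = (1361/π) × 0.914318 × 0.981640 = 388.8 W/m².

Q̄ ≈ 389 W/m²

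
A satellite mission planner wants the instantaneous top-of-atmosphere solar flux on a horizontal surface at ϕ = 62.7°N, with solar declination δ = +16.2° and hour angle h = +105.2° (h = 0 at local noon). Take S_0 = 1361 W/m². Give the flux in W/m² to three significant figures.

cos θ_z = sin ϕ sin δ + cos ϕ cos δ cos h = 0.247916 + -0.115478 = 0.132438.
Flux = S_0 · cos θ_z = 1361 × 0.132438 = 180.2 W/m².

180 W/m²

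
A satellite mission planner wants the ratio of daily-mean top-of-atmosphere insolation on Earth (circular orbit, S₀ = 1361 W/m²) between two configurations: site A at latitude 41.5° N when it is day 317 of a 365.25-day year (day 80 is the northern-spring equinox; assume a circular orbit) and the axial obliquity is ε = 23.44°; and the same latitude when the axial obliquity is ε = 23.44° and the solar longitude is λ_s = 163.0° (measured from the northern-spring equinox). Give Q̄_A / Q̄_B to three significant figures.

— Configuration A (φ=+41.5°):
Solar longitude: λ_s = 360° × (317 − 80)/365.25 = 233.593°.
sin δ = sin 23.44° × sin 233.593° = -0.32015, so δ = -18.672°.
cos H₀ = −tan(+41.5°) tan(-18.672°) = 0.2990, H₀ = 1.2672 rad.
Bracket: H₀ sin φ sin δ + cos φ cos δ sin H₀ = 1.2672×0.66262×-0.32015 + 0.74896×0.94737×0.95426 = -0.268821 + 0.677088 = 0.408267.
Q̄ = (S₀/π) × [bracket] = (1361/π) × 0.408267 = 176.87 W/m².
— Configuration B (φ=+41.5°):
Solar declination: sin δ = sin ε · sin λ_s = sin 23.44° × sin 163.0° = 0.11630, so δ = +6.679°.
cos H₀ = −tan(+41.5°) tan(+6.679°) = -0.1036, H₀ = 1.6746 rad.
Bracket: H₀ sin φ sin δ + cos φ cos δ sin H₀ = 1.6746×0.66262×0.11630 + 0.74896×0.99321×0.99462 = 0.129049 + 0.739873 = 0.868922.
Q̄ = (S₀/π) × [bracket] = (1361/π) × 0.868922 = 376.43 W/m².
Ratio Q̄_A / Q̄_B = 176.87 / 376.43 = 0.4699.

Q̄_A / Q̄_B ≈ 0.470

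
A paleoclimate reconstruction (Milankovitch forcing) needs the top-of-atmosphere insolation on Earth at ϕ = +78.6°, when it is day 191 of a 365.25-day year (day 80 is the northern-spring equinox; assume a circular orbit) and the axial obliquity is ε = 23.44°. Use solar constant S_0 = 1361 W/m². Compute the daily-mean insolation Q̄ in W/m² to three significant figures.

Q̄ ≈ 501 W/m²

Solar longitude: L_s = 360° × (191 − 80)/365.25 = 109.405°.
sin δ = sin 23.44° × sin 109.405° = 0.37519, so δ = +22.036°.
cos h₀ = −tan(+78.6°) tan(+22.036°) = -2.0074 ≤ −1 ⇒ polar day, h₀ = π.
Bracket: h₀ sin ϕ sin δ + cos ϕ cos δ sin h₀ = 3.1416×0.98027×0.37519 + 0.19766×0.92695×0.00000 = 1.155441 + 0.000000 = 1.155441.
Q̄ = (S_0/π) × [bracket] = (1361/π) × 1.155441 = 500.6 W/m².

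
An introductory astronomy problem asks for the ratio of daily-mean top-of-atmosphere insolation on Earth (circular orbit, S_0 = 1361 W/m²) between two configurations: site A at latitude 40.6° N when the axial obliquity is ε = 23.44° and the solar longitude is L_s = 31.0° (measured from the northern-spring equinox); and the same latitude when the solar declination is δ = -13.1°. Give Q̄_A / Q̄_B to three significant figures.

— Configuration A (ϕ=+40.6°):
Solar declination: sin δ = sin ε · sin L_s = sin 23.44° × sin 31.0° = 0.20488, so δ = +11.822°.
cos h₀ = −tan(+40.6°) tan(+11.822°) = -0.1794, h₀ = 1.7512 rad.
Bracket: h₀ sin ϕ sin δ + cos ϕ cos δ sin h₀ = 1.7512×0.65077×0.20488 + 0.75927×0.97879×0.98378 = 0.233487 + 0.731112 = 0.964599.
Q̄ = (S_0/π) × [bracket] = (1361/π) × 0.964599 = 417.88 W/m².
— Configuration B (ϕ=+40.6°):
cos h₀ = −tan(+40.6°) tan(-13.100°) = 0.1995, h₀ = 1.3700 rad.
Bracket: h₀ sin ϕ sin δ + cos ϕ cos δ sin h₀ = 1.3700×0.65077×-0.22665 + 0.75927×0.97398×0.97991 = -0.202071 + 0.724657 = 0.522586.
Q̄ = (S_0/π) × [bracket] = (1361/π) × 0.522586 = 226.39 W/m².
Ratio Q̄_A / Q̄_B = 417.88 / 226.39 = 1.846.

Q̄_A / Q̄_B ≈ 1.85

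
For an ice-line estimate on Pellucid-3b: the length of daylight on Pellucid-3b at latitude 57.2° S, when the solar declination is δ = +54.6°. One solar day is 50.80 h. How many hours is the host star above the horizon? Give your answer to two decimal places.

0.00 h

cos H₀ = −tan φ · tan δ = 2.1834 ≥ 1, so the host star never rises (polar night) and H₀ = 0.
Daylight = 2H₀/(2π) × 50.80 h = (0.0000/π) × 50.80 = 0.00 h.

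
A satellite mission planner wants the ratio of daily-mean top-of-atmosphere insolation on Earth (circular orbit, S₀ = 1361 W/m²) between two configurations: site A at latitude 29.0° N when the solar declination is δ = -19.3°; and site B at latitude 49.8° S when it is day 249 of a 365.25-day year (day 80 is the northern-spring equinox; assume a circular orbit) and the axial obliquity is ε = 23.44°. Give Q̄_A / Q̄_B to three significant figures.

Q̄_A / Q̄_B ≈ 1.10

— Configuration A (φ=+29.0°):
cos H₀ = −tan(+29.0°) tan(-19.300°) = 0.1941, H₀ = 1.3754 rad.
Bracket: H₀ sin φ sin δ + cos φ cos δ sin H₀ = 1.3754×0.48481×-0.33051 + 0.87462×0.94380×0.98098 = -0.220387 + 0.809766 = 0.589379.
Q̄ = (S₀/π) × [bracket] = (1361/π) × 0.589379 = 255.33 W/m².
— Configuration B (φ=-49.8°):
Solar longitude: λ_s = 360° × (249 − 80)/365.25 = 166.571°.
sin δ = sin 23.44° × sin 166.571° = 0.09238, so δ = +5.301°.
cos H₀ = −tan(-49.8°) tan(+5.301°) = 0.1098, H₀ = 1.4608 rad.
Bracket: H₀ sin φ sin δ + cos φ cos δ sin H₀ = 1.4608×-0.76380×0.09238 + 0.64546×0.99572×0.99395 = -0.103074 + 0.638809 = 0.535735.
Q̄ = (S₀/π) × [bracket] = (1361/π) × 0.535735 = 232.09 W/m².
Ratio Q̄_A / Q̄_B = 255.33 / 232.09 = 1.100.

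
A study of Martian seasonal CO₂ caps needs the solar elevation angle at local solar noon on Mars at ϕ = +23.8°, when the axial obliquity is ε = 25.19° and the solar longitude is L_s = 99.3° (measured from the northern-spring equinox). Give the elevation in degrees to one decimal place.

Solar declination: sin δ = sin ε · sin L_s = sin 25.19° × sin 99.3° = 0.42003, so δ = +24.836°.
At local noon the hour angle is zero, so the zenith angle equals |ϕ − δ| = |+23.8° − (+24.836°)| = 1.036°.
Elevation = 90° − 1.036° = 89.0°.

89.0°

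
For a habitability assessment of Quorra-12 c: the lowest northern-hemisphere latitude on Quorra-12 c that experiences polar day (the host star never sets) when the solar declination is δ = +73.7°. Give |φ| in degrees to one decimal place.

|φ| = 16.3°

Polar day requires cos H₀ = −tan φ tan δ ≤ −1, i.e. tan φ tan δ ≥ 1.
The boundary is |tan φ| · |tan δ| = 1, so |φ| = 90° − |δ| = 90° − 73.7° = 16.3° in the northern hemisphere.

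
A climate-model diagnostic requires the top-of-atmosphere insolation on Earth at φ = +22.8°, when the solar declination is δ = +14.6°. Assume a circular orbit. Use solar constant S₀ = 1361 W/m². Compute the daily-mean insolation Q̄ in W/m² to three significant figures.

Q̄ ≈ 455 W/m²

cos H₀ = −tan(+22.8°) tan(+14.600°) = -0.1095, H₀ = 1.6805 rad.
Bracket: H₀ sin φ sin δ + cos φ cos δ sin H₀ = 1.6805×0.38752×0.25207 + 0.92186×0.96771×0.99399 = 0.164155 + 0.886732 = 1.050887.
Q̄ = (S₀/π) × [bracket] = (1361/π) × 1.050887 = 455.3 W/m².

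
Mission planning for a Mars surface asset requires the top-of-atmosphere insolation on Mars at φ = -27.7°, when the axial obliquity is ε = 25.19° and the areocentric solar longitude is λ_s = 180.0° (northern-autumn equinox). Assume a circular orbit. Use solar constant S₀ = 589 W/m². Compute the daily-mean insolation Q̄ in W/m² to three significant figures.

sin δ = sin 25.19° × sin 180.0° = 0.00000, so δ = +0.000°.
cos H₀ = −tan(-27.7°) tan(+0.000°) = 0.0000, H₀ = 1.5708 rad.
Bracket: H₀ sin φ sin δ + cos φ cos δ sin H₀ = 1.5708×-0.46484×0.00000 + 0.88539×1.00000×1.00000 = -0.000000 + 0.885390 = 0.885390.
Q̄ = (S₀/π) × [bracket] = (589/π) × 0.885390 = 166.0 W/m².

Q̄ ≈ 166 W/m²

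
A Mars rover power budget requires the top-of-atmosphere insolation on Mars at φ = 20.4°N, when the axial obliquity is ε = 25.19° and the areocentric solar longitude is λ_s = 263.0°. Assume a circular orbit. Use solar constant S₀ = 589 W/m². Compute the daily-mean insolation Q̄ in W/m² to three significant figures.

sin δ = sin 25.19° × sin 263.0° = -0.42245, so δ = -24.989°.
cos H₀ = −tan(+20.4°) tan(-24.989°) = 0.1733, H₀ = 1.3966 rad.
Bracket: H₀ sin φ sin δ + cos φ cos δ sin H₀ = 1.3966×0.34857×-0.42245 + 0.93728×0.90639×0.98486 = -0.205654 + 0.836679 = 0.631025.
Q̄ = (S₀/π) × [bracket] = (589/π) × 0.631025 = 118.3 W/m².

Q̄ ≈ 118 W/m²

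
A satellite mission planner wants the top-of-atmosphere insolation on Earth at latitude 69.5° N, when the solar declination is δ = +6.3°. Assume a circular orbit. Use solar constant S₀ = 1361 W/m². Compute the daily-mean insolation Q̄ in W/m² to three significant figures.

cos H₀ = −tan(+69.5°) tan(+6.300°) = -0.2953, H₀ = 1.8705 rad.
Bracket: H₀ sin φ sin δ + cos φ cos δ sin H₀ = 1.8705×0.93667×0.10973 + 0.35021×0.99396×0.95541 = 0.192251 + 0.332573 = 0.524824.
Q̄ = (S₀/π) × [bracket] = (1361/π) × 0.524824 = 227.4 W/m².

Q̄ ≈ 227 W/m²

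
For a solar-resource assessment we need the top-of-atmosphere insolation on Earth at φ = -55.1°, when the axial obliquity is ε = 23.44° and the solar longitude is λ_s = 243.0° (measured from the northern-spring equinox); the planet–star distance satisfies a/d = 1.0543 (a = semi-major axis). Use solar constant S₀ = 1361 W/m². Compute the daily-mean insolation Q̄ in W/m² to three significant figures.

Q̄ ≈ 517 W/m²

Solar declination: sin δ = sin ε · sin λ_s = sin 23.44° × sin 243.0° = -0.35443, so δ = -20.759°.
cos H₀ = −tan(-55.1°) tan(-20.759°) = -0.5433, H₀ = 2.1452 rad.
Bracket: H₀ sin φ sin δ + cos φ cos δ sin H₀ = 2.1452×-0.82015×-0.35443 + 0.57215×0.93508×0.83951 = 0.623579 + 0.449143 = 1.072722.
Inverse-square distance factor (a/d)² = 1.0543² = 1.111548.
Q̄ = (S₀/π) × 1.111548 × [bracket] = (1361/π) × 1.111548 × 1.072722 = 516.6 W/m².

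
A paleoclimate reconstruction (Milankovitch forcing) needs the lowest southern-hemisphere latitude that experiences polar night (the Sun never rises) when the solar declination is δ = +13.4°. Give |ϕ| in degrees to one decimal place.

Polar night requires cos h₀ = −tan ϕ tan δ ≥ 1, i.e. tan ϕ tan δ ≤ −1.
The boundary is |tan ϕ| · |tan δ| = 1, so |ϕ| = 90° − |δ| = 90° − 13.4° = 76.6° in the southern hemisphere.

|ϕ| = 76.6°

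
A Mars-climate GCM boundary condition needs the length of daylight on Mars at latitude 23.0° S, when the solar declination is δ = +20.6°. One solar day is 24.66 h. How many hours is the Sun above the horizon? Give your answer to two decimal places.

11.07 h

cos H₀ = −tan φ · tan δ = −tan(-23.0°) × tan(+20.600°) = 0.1595, so H₀ = 1.4106 rad = 80.82°.
Daylight = 2H₀/(2π) × 24.66 h = (1.4106/π) × 24.66 = 11.07 h.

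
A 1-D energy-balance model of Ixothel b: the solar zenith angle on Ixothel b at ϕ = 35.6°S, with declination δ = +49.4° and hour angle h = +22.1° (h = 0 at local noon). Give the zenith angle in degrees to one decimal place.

θ_z = 87.2°

cos θ_z = sin ϕ sin δ + cos ϕ cos δ cos h = -0.441989 + 0.490268 = 0.048279.
θ_z = arccos(0.048279) = 87.2°.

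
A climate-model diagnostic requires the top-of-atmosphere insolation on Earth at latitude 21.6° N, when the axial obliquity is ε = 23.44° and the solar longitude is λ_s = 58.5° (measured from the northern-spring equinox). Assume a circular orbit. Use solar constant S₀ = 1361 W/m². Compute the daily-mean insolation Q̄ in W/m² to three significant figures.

Q̄ ≈ 468 W/m²

Solar declination: sin δ = sin ε · sin λ_s = sin 23.44° × sin 58.5° = 0.33917, so δ = +19.826°.
cos H₀ = −tan(+21.6°) tan(+19.826°) = -0.1427, H₀ = 1.7140 rad.
Bracket: H₀ sin φ sin δ + cos φ cos δ sin H₀ = 1.7140×0.36812×0.33917 + 0.92978×0.94072×0.98976 = 0.214002 + 0.865706 = 1.079708.
Q̄ = (S₀/π) × [bracket] = (1361/π) × 1.079708 = 467.8 W/m².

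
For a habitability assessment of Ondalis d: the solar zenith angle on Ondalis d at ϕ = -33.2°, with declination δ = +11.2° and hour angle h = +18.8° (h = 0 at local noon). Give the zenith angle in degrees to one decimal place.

θ_z = 47.9°

cos θ_z = sin ϕ sin δ + cos ϕ cos δ cos h = -0.106356 + 0.777036 = 0.670680.
θ_z = arccos(0.670680) = 47.9°.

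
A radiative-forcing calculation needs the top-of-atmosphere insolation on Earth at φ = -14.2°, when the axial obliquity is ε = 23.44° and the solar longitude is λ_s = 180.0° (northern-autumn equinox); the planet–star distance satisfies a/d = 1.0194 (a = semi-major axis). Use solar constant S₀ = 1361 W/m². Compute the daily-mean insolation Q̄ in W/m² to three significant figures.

Solar declination: sin δ = sin ε · sin λ_s = sin 23.44° × sin 180.0° = 0.00000, so δ = +0.000°.
cos H₀ = −tan(-14.2°) tan(+0.000°) = 0.0000, H₀ = 1.5708 rad.
Bracket: H₀ sin φ sin δ + cos φ cos δ sin H₀ = 1.5708×-0.24531×0.00000 + 0.96945×1.00000×1.00000 = -0.000000 + 0.969450 = 0.969450.
Inverse-square distance factor (a/d)² = 1.0194² = 1.039176.
Q̄ = (S₀/π) × 1.039176 × [bracket] = (1361/π) × 1.039176 × 0.969450 = 436.4 W/m².

Q̄ ≈ 436 W/m²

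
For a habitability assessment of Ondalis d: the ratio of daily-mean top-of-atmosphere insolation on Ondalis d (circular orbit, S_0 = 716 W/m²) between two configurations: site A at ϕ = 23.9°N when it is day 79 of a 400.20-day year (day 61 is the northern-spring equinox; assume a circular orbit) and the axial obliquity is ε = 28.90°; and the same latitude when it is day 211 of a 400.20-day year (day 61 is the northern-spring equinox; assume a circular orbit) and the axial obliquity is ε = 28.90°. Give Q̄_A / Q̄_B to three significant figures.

— Configuration A (ϕ=+23.9°):
Solar longitude: L_s = 360° × (79 − 61)/400.20 = 16.192°.
sin δ = sin 28.90° × sin 16.192° = 0.13477, so δ = +7.745°.
cos h₀ = −tan(+23.9°) tan(+7.745°) = -0.0603, h₀ = 1.6311 rad.
Bracket: h₀ sin ϕ sin δ + cos ϕ cos δ sin h₀ = 1.6311×0.40514×0.13477 + 0.91425×0.99088×0.99818 = 0.089059 + 0.904263 = 0.993322.
Q̄ = (S_0/π) × [bracket] = (716/π) × 0.993322 = 226.39 W/m².
— Configuration B (ϕ=+23.9°):
Solar longitude: L_s = 360° × (211 − 61)/400.20 = 134.933°.
sin δ = sin 28.90° × sin 134.933° = 0.34213, so δ = +20.007°.
cos h₀ = −tan(+23.9°) tan(+20.007°) = -0.1614, h₀ = 1.7329 rad.
Bracket: h₀ sin ϕ sin δ + cos ϕ cos δ sin h₀ = 1.7329×0.40514×0.34213 + 0.91425×0.93965×0.98690 = 0.240198 + 0.847821 = 1.088019.
Q̄ = (S_0/π) × [bracket] = (716/π) × 1.088019 = 247.97 W/m².
Ratio Q̄_A / Q̄_B = 226.39 / 247.97 = 0.9130.

Q̄_A / Q̄_B ≈ 0.913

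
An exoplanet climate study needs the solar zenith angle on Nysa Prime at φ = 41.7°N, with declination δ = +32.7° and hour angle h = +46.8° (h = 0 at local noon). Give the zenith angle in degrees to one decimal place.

θ_z = 37.9°

cos θ_z = sin φ sin δ + cos φ cos δ cos h = 0.359384 + 0.430104 = 0.789488.
θ_z = arccos(0.789488) = 37.9°.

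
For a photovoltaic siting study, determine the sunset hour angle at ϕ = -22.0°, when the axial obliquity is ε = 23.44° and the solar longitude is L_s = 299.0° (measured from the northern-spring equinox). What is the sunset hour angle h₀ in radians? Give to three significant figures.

h₀ = 1.72 rad

Solar declination: sin δ = sin ε · sin L_s = sin 23.44° × sin 299.0° = -0.34791, so δ = -20.360°.
cos h₀ = −tan ϕ · tan δ = −tan(-22.0°) × tan(-20.360°) = -0.1499, so h₀ = 1.7213 rad = 98.62°.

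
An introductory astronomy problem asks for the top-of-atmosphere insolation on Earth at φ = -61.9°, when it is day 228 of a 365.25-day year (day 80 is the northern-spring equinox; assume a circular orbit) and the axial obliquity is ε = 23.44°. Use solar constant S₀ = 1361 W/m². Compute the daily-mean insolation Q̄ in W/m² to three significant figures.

Solar longitude: λ_s = 360° × (228 − 80)/365.25 = 145.873°.
sin δ = sin 23.44° × sin 145.873° = 0.22317, so δ = +12.895°.
cos H₀ = −tan(-61.9°) tan(+12.895°) = 0.4288, H₀ = 1.1277 rad.
Bracket: H₀ sin φ sin δ + cos φ cos δ sin H₀ = 1.1277×-0.88213×0.22317 + 0.47101×0.97478×0.90341 = -0.222005 + 0.414784 = 0.192779.
Q̄ = (S₀/π) × [bracket] = (1361/π) × 0.192779 = 83.52 W/m².

Q̄ ≈ 83.5 W/m²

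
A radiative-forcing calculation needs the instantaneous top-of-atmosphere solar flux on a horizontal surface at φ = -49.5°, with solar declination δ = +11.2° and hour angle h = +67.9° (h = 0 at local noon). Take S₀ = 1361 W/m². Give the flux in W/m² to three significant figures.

cos θ_z = sin φ sin δ + cos φ cos δ cos h = -0.147697 + 0.239685 = 0.091988.
Flux = S₀ · cos θ_z = 1361 × 0.091988 = 125.2 W/m².

125 W/m²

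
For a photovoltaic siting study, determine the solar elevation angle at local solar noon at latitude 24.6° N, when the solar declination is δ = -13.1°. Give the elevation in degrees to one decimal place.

52.3°

At local noon the hour angle is zero, so the zenith angle equals |φ − δ| = |+24.6° − (-13.100°)| = 37.700°.
Elevation = 90° − 37.700° = 52.3°.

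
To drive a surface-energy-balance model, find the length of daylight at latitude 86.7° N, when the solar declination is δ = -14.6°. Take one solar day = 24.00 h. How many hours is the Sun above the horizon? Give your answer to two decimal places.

0.00 h

cos h₀ = −tan ϕ · tan δ = 4.5176 ≥ 1, so the Sun never rises (polar night) and h₀ = 0.
Daylight = 2h₀/(2π) × 24.00 h = (0.0000/π) × 24.00 = 0.00 h.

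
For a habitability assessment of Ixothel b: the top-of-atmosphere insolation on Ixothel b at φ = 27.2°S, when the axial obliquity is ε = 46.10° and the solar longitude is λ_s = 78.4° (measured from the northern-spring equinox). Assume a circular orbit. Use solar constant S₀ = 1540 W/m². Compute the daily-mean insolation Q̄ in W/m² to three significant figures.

Q̄ ≈ 102 W/m²

Solar declination: sin δ = sin ε · sin λ_s = sin 46.10° × sin 78.4° = 0.70583, so δ = +44.897°.
cos H₀ = −tan(-27.2°) tan(+44.897°) = 0.5121, H₀ = 1.0332 rad.
Bracket: H₀ sin φ sin δ + cos φ cos δ sin H₀ = 1.0332×-0.45710×0.70583 + 0.88942×0.70838×0.85893 = -0.333346 + 0.541167 = 0.207821.
Q̄ = (S₀/π) × [bracket] = (1540/π) × 0.207821 = 101.9 W/m².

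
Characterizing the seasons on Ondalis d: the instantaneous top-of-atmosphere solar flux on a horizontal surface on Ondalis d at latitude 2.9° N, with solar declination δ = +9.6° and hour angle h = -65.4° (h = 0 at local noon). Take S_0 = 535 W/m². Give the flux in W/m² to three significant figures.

224 W/m²

cos θ_z = sin ϕ sin δ + cos ϕ cos δ cos h = 0.008437 + 0.409926 = 0.418363.
Flux = S_0 · cos θ_z = 535 × 0.418363 = 223.8 W/m².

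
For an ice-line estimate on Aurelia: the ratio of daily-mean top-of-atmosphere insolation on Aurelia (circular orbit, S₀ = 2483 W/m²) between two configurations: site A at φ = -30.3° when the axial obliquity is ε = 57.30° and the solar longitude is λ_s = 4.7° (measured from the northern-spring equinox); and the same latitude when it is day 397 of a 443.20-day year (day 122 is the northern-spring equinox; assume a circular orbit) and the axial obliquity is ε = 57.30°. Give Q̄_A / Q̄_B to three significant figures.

— Configuration A (φ=-30.3°):
Solar declination: sin δ = sin ε · sin λ_s = sin 57.30° × sin 4.7° = 0.06895, so δ = +3.954°.
cos H₀ = −tan(-30.3°) tan(+3.954°) = 0.0404, H₀ = 1.5304 rad.
Bracket: H₀ sin φ sin δ + cos φ cos δ sin H₀ = 1.5304×-0.50453×0.06895 + 0.86340×0.99762×0.99918 = -0.053239 + 0.860639 = 0.807400.
Q̄ = (S₀/π) × [bracket] = (2483/π) × 0.807400 = 638.14 W/m².
— Configuration B (φ=-30.3°):
Solar longitude: λ_s = 360° × (397 − 122)/443.20 = 223.375°.
sin δ = sin 57.30° × sin 223.375° = -0.57793, so δ = -35.305°.
cos H₀ = −tan(-30.3°) tan(-35.305°) = -0.4138, H₀ = 1.9974 rad.
Bracket: H₀ sin φ sin δ + cos φ cos δ sin H₀ = 1.9974×-0.50453×-0.57793 + 0.86340×0.81609×0.91036 = 0.582408 + 0.641451 = 1.223859.
Q̄ = (S₀/π) × [bracket] = (2483/π) × 1.223859 = 967.29 W/m².
Ratio Q̄_A / Q̄_B = 638.14 / 967.29 = 0.6597.

Q̄_A / Q̄_B ≈ 0.660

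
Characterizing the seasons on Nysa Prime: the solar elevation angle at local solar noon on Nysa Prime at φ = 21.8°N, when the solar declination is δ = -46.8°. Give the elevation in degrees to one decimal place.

21.4°

At local noon the hour angle is zero, so the zenith angle equals |φ − δ| = |+21.8° − (-46.800°)| = 68.600°.
Elevation = 90° − 68.600° = 21.4°.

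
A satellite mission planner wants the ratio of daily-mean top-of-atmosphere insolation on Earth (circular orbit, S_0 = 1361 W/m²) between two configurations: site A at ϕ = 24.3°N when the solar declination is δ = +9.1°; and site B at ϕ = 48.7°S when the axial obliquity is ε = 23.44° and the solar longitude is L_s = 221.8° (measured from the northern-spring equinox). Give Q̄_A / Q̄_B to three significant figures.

Q̄_A / Q̄_B ≈ 1.02

— Configuration A (ϕ=+24.3°):
cos h₀ = −tan(+24.3°) tan(+9.100°) = -0.0723, h₀ = 1.6432 rad.
Bracket: h₀ sin ϕ sin δ + cos ϕ cos δ sin h₀ = 1.6432×0.41151×0.15816 + 0.91140×0.98741×0.99738 = 0.106947 + 0.897568 = 1.004515.
Q̄ = (S_0/π) × [bracket] = (1361/π) × 1.004515 = 435.18 W/m².
— Configuration B (ϕ=-48.7°):
Solar declination: sin δ = sin ε · sin L_s = sin 23.44° × sin 221.8° = -0.26514, so δ = -15.375°.
cos h₀ = −tan(-48.7°) tan(-15.375°) = -0.3130, h₀ = 1.8892 rad.
Bracket: h₀ sin ϕ sin δ + cos ϕ cos δ sin h₀ = 1.8892×-0.75126×-0.26514 + 0.66000×0.96421×0.94975 = 0.376308 + 0.604401 = 0.980709.
Q̄ = (S_0/π) × [bracket] = (1361/π) × 0.980709 = 424.86 W/m².
Ratio Q̄_A / Q̄_B = 435.18 / 424.86 = 1.024.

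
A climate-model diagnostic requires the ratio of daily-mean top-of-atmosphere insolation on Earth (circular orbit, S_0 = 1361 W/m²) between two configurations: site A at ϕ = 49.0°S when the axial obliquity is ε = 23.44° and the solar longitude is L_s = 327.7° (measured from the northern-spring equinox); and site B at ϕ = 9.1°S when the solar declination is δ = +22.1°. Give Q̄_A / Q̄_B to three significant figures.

Q̄_A / Q̄_B ≈ 1.11

— Configuration A (ϕ=-49.0°):
Solar declination: sin δ = sin ε · sin L_s = sin 23.44° × sin 327.7° = -0.21256, so δ = -12.272°.
cos h₀ = −tan(-49.0°) tan(-12.272°) = -0.2502, h₀ = 1.8237 rad.
Bracket: h₀ sin ϕ sin δ + cos ϕ cos δ sin h₀ = 1.8237×-0.75471×-0.21256 + 0.65606×0.97715×0.96818 = 0.292560 + 0.620670 = 0.913230.
Q̄ = (S_0/π) × [bracket] = (1361/π) × 0.913230 = 395.63 W/m².
— Configuration B (ϕ=-9.1°):
cos h₀ = −tan(-9.1°) tan(+22.100°) = 0.0650, h₀ = 1.5057 rad.
Bracket: h₀ sin ϕ sin δ + cos ϕ cos δ sin h₀ = 1.5057×-0.15816×0.37622 + 0.98741×0.92653×0.99788 = -0.089594 + 0.912925 = 0.823331.
Q̄ = (S_0/π) × [bracket] = (1361/π) × 0.823331 = 356.68 W/m².
Ratio Q̄_A / Q̄_B = 395.63 / 356.68 = 1.109.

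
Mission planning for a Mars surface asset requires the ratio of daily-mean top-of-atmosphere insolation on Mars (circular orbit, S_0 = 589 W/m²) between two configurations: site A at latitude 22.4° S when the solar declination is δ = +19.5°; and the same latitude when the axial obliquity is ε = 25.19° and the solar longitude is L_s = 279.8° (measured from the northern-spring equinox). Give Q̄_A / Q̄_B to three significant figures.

Q̄_A / Q̄_B ≈ 0.616

— Configuration A (ϕ=-22.4°):
cos h₀ = −tan(-22.4°) tan(+19.500°) = 0.1460, h₀ = 1.4243 rad.
Bracket: h₀ sin ϕ sin δ + cos ϕ cos δ sin h₀ = 1.4243×-0.38107×0.33381 + 0.92455×0.94264×0.98929 = -0.181178 + 0.862184 = 0.681006.
Q̄ = (S_0/π) × [bracket] = (589/π) × 0.681006 = 127.68 W/m².
— Configuration B (ϕ=-22.4°):
Solar declination: sin δ = sin ε · sin L_s = sin 25.19° × sin 279.8° = -0.41941, so δ = -24.797°.
cos h₀ = −tan(-22.4°) tan(-24.797°) = -0.1904, h₀ = 1.7624 rad.
Bracket: h₀ sin ϕ sin δ + cos ϕ cos δ sin h₀ = 1.7624×-0.38107×-0.41941 + 0.92455×0.90780×0.98170 = 0.281675 + 0.823947 = 1.105622.
Q̄ = (S_0/π) × [bracket] = (589/π) × 1.105622 = 207.29 W/m².
Ratio Q̄_A / Q̄_B = 127.68 / 207.29 = 0.6159.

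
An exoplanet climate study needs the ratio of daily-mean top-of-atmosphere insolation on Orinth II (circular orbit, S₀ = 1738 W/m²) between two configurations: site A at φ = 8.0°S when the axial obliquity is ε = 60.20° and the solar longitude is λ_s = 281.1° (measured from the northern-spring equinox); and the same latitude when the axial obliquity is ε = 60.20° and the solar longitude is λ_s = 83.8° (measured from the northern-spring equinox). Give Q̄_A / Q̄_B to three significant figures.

Q̄_A / Q̄_B ≈ 2.20

— Configuration A (φ=-8.0°):
Solar declination: sin δ = sin ε · sin λ_s = sin 60.20° × sin 281.1° = -0.85153, so δ = -58.379°.
cos H₀ = −tan(-8.0°) tan(-58.379°) = -0.2283, H₀ = 1.8011 rad.
Bracket: H₀ sin φ sin δ + cos φ cos δ sin H₀ = 1.8011×-0.13917×-0.85153 + 0.99027×0.52430×0.97360 = 0.213444 + 0.505492 = 0.718936.
Q̄ = (S₀/π) × [bracket] = (1738/π) × 0.718936 = 397.73 W/m².
— Configuration B (φ=-8.0°):
Solar declination: sin δ = sin ε · sin λ_s = sin 60.20° × sin 83.8° = 0.86269, so δ = +59.620°.
cos H₀ = −tan(-8.0°) tan(+59.620°) = 0.2397, H₀ = 1.3287 rad.
Bracket: H₀ sin φ sin δ + cos φ cos δ sin H₀ = 1.3287×-0.13917×0.86269 + 0.99027×0.50573×0.97084 = -0.159524 + 0.486206 = 0.326682.
Q̄ = (S₀/π) × [bracket] = (1738/π) × 0.326682 = 180.73 W/m².
Ratio Q̄_A / Q̄_B = 397.73 / 180.73 = 2.201.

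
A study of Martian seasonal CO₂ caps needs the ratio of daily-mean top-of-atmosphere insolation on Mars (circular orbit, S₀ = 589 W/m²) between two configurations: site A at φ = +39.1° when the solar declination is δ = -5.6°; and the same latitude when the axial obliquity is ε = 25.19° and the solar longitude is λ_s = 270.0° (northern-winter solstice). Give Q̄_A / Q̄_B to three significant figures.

— Configuration A (φ=+39.1°):
cos H₀ = −tan(+39.1°) tan(-5.600°) = 0.0797, H₀ = 1.4910 rad.
Bracket: H₀ sin φ sin δ + cos φ cos δ sin H₀ = 1.4910×0.63068×-0.09758 + 0.77605×0.99523×0.99682 = -0.091759 + 0.769892 = 0.678133.
Q̄ = (S₀/π) × [bracket] = (589/π) × 0.678133 = 127.14 W/m².
— Configuration B (φ=+39.1°):
Solar declination: sin δ = sin ε · sin λ_s = sin 25.19° × sin 270.0° = -0.42562, so δ = -25.190°.
cos H₀ = −tan(+39.1°) tan(-25.190°) = 0.3822, H₀ = 1.1786 rad.
Bracket: H₀ sin φ sin δ + cos φ cos δ sin H₀ = 1.1786×0.63068×-0.42562 + 0.77605×0.90490×0.92406 = -0.316372 + 0.648919 = 0.332547.
Q̄ = (S₀/π) × [bracket] = (589/π) × 0.332547 = 62.347 W/m².
Ratio Q̄_A / Q̄_B = 127.14 / 62.347 = 2.039.

Q̄_A / Q̄_B ≈ 2.04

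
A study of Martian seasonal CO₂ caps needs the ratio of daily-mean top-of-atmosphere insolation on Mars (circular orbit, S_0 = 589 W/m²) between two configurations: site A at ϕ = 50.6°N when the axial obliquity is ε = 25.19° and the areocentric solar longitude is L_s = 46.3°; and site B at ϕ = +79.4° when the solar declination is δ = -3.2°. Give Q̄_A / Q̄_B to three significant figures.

— Configuration A (ϕ=+50.6°):
sin δ = sin 25.19° × sin 46.3° = 0.30771, so δ = +17.921°.
cos h₀ = −tan(+50.6°) tan(+17.921°) = -0.3937, h₀ = 1.9755 rad.
Bracket: h₀ sin ϕ sin δ + cos ϕ cos δ sin h₀ = 1.9755×0.77273×0.30771 + 0.63473×0.95148×0.91923 = 0.469728 + 0.555153 = 1.024881.
Q̄ = (S_0/π) × [bracket] = (589/π) × 1.024881 = 192.15 W/m².
— Configuration B (ϕ=+79.4°):
cos h₀ = −tan(+79.4°) tan(-3.200°) = 0.2987, h₀ = 1.2674 rad.
Bracket: h₀ sin ϕ sin δ + cos ϕ cos δ sin h₀ = 1.2674×0.98294×-0.05582 + 0.18395×0.99844×0.95433 = -0.069539 + 0.175275 = 0.105736.
Q̄ = (S_0/π) × [bracket] = (589/π) × 0.105736 = 19.824 W/m².
Ratio Q̄_A / Q̄_B = 192.15 / 19.824 = 9.693.

Q̄_A / Q̄_B ≈ 9.69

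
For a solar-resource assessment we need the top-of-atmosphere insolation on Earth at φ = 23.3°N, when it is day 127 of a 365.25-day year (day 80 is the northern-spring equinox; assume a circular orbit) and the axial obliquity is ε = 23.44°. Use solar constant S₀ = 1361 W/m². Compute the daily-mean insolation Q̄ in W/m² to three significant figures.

Solar longitude: λ_s = 360° × (127 − 80)/365.25 = 46.324°.
sin δ = sin 23.44° × sin 46.324° = 0.28771, so δ = +16.721°.
cos H₀ = −tan(+23.3°) tan(+16.721°) = -0.1294, H₀ = 1.7005 rad.
Bracket: H₀ sin φ sin δ + cos φ cos δ sin H₀ = 1.7005×0.39555×0.28771 + 0.91845×0.95772×0.99160 = 0.193523 + 0.872229 = 1.065752.
Q̄ = (S₀/π) × [bracket] = (1361/π) × 1.065752 = 461.7 W/m².

Q̄ ≈ 462 W/m²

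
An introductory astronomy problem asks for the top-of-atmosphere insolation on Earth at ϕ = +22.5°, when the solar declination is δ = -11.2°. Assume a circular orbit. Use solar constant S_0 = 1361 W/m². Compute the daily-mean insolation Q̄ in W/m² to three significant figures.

Q̄ ≈ 343 W/m²

cos h₀ = −tan(+22.5°) tan(-11.200°) = 0.0820, h₀ = 1.4887 rad.
Bracket: h₀ sin ϕ sin δ + cos ϕ cos δ sin h₀ = 1.4887×0.38268×-0.19423 + 0.92388×0.98096×0.99663 = -0.110652 + 0.903235 = 0.792583.
Q̄ = (S_0/π) × [bracket] = (1361/π) × 0.792583 = 343.4 W/m².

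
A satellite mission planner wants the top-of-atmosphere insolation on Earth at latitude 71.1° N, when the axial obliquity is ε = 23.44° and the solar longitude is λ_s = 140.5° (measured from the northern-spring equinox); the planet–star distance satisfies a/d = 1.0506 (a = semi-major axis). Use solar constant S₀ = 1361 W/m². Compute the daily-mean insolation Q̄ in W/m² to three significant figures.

Q̄ ≈ 376 W/m²

Solar declination: sin δ = sin ε · sin λ_s = sin 23.44° × sin 140.5° = 0.25302, so δ = +14.657°.
cos H₀ = −tan(+71.1°) tan(+14.657°) = -0.7639, H₀ = 2.4401 rad.
Bracket: H₀ sin φ sin δ + cos φ cos δ sin H₀ = 2.4401×0.94609×0.25302 + 0.32392×0.96746×0.64536 = 0.584110 + 0.202243 = 0.786353.
Inverse-square distance factor (a/d)² = 1.0506² = 1.103760.
Q̄ = (S₀/π) × 1.103760 × [bracket] = (1361/π) × 1.103760 × 0.786353 = 376.0 W/m².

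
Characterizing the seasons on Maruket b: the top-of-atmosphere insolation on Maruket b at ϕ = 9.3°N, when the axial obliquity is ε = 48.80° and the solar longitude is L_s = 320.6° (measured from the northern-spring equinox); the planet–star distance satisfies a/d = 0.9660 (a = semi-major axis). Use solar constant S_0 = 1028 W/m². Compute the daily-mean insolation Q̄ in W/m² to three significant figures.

Q̄ ≈ 229 W/m²

Solar declination: sin δ = sin ε · sin L_s = sin 48.80° × sin 320.6° = -0.47758, so δ = -28.528°.
cos h₀ = −tan(+9.3°) tan(-28.528°) = 0.0890, h₀ = 1.4817 rad.
Bracket: h₀ sin ϕ sin δ + cos ϕ cos δ sin h₀ = 1.4817×0.16160×-0.47758 + 0.98686×0.87859×0.99603 = -0.114353 + 0.863603 = 0.749250.
Inverse-square distance factor (a/d)² = 0.9660² = 0.933156.
Q̄ = (S_0/π) × 0.933156 × [bracket] = (1028/π) × 0.933156 × 0.749250 = 228.8 W/m².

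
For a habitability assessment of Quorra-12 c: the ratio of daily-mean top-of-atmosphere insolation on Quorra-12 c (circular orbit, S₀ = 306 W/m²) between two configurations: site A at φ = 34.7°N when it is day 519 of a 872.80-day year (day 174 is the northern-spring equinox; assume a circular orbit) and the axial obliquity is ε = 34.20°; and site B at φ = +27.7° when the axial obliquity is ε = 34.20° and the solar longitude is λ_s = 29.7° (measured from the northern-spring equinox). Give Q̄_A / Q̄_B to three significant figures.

— Configuration A (φ=+34.7°):
Solar longitude: λ_s = 360° × (519 − 174)/872.80 = 142.301°.
sin δ = sin 34.20° × sin 142.301° = 0.34372, so δ = +20.104°.
cos H₀ = −tan(+34.7°) tan(+20.104°) = -0.2534, H₀ = 1.8270 rad.
Bracket: H₀ sin φ sin δ + cos φ cos δ sin H₀ = 1.8270×0.56928×0.34372 + 0.82214×0.93907×0.96735 = 0.357494 + 0.746840 = 1.104334.
Q̄ = (S₀/π) × [bracket] = (306/π) × 1.104334 = 107.57 W/m².
— Configuration B (φ=+27.7°):
Solar declination: sin δ = sin ε · sin λ_s = sin 34.20° × sin 29.7° = 0.27849, so δ = +16.170°.
cos H₀ = −tan(+27.7°) tan(+16.170°) = -0.1522, H₀ = 1.7236 rad.
Bracket: H₀ sin φ sin δ + cos φ cos δ sin H₀ = 1.7236×0.46484×0.27849 + 0.88539×0.96044×0.98834 = 0.223126 + 0.840449 = 1.063575.
Q̄ = (S₀/π) × [bracket] = (306/π) × 1.063575 = 103.60 W/m².
Ratio Q̄_A / Q̄_B = 107.57 / 103.60 = 1.038.

Q̄_A / Q̄_B ≈ 1.04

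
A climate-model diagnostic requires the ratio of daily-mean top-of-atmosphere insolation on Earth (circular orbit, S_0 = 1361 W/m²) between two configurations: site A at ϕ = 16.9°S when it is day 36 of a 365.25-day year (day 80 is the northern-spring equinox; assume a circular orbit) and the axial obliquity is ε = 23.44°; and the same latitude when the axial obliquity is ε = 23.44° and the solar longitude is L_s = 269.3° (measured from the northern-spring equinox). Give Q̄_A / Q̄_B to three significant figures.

Q̄_A / Q̄_B ≈ 0.983

— Configuration A (ϕ=-16.9°):
Solar longitude: L_s = 360° × (36 − 80)/365.25 = -43.368°, i.e. -43.368° + 360° = 316.632°.
sin δ = sin 23.44° × sin 316.632° = -0.27315, so δ = -15.852°.
cos h₀ = −tan(-16.9°) tan(-15.852°) = -0.0863, h₀ = 1.6572 rad.
Bracket: h₀ sin ϕ sin δ + cos ϕ cos δ sin h₀ = 1.6572×-0.29070×-0.27315 + 0.95681×0.96197×0.99627 = 0.131589 + 0.916989 = 1.048578.
Q̄ = (S_0/π) × [bracket] = (1361/π) × 1.048578 = 454.26 W/m².
— Configuration B (ϕ=-16.9°):
Solar declination: sin δ = sin ε · sin L_s = sin 23.44° × sin 269.3° = -0.39776, so δ = -23.438°.
cos h₀ = −tan(-16.9°) tan(-23.438°) = -0.1317, h₀ = 1.7029 rad.
Bracket: h₀ sin ϕ sin δ + cos ϕ cos δ sin h₀ = 1.7029×-0.29070×-0.39776 + 0.95681×0.91749×0.99129 = 0.196904 + 0.870217 = 1.067121.
Q̄ = (S_0/π) × [bracket] = (1361/π) × 1.067121 = 462.30 W/m².
Ratio Q̄_A / Q̄_B = 454.26 / 462.30 = 0.9826.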